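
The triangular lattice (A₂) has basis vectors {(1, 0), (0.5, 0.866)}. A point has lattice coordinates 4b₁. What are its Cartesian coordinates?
(4, 0)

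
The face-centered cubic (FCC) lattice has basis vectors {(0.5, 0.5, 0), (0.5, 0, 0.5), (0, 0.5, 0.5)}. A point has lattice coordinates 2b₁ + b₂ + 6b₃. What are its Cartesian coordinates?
(1.5, 4, 3.5)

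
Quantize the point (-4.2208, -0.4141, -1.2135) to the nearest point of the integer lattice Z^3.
(-4, 0, -1)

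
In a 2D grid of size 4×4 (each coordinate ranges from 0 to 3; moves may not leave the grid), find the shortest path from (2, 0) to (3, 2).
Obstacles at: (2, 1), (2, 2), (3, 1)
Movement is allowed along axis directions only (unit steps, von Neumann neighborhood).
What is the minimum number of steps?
7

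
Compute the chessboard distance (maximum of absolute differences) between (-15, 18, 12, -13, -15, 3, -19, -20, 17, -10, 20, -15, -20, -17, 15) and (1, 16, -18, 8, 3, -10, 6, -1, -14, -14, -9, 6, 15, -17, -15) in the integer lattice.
35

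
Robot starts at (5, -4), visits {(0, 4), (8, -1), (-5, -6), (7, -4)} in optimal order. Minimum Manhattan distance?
34
(one optimal route: (5, -4) → (7, -4) → (8, -1) → (0, 4) → (-5, -6))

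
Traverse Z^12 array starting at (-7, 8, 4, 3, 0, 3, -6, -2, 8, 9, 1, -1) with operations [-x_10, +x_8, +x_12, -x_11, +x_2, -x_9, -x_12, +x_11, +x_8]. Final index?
(-7, 9, 4, 3, 0, 3, -6, 0, 7, 8, 1, -1)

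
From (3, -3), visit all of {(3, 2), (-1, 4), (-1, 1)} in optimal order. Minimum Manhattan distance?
13
(one optimal route: (3, -3) → (3, 2) → (-1, 1) → (-1, 4))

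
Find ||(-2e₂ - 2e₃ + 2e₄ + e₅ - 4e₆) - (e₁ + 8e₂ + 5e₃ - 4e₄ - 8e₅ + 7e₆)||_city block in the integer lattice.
44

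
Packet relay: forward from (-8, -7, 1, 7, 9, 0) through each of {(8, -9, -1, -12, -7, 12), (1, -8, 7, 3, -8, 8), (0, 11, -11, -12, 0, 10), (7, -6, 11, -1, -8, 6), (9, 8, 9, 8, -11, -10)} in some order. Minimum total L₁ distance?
218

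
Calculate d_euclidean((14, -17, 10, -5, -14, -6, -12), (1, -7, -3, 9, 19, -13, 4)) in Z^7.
45.0333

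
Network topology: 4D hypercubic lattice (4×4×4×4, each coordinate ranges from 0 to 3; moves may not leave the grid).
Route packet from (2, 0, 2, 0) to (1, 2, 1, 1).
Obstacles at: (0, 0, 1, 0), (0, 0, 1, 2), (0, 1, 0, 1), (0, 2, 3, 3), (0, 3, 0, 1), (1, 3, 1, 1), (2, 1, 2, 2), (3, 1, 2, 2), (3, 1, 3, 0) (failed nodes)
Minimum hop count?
5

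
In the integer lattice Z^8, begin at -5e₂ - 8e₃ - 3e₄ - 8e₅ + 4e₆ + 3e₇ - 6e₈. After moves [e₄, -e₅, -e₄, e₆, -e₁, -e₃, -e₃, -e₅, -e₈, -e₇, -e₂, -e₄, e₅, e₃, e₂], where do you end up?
(-1, -5, -9, -4, -9, 5, 2, -7)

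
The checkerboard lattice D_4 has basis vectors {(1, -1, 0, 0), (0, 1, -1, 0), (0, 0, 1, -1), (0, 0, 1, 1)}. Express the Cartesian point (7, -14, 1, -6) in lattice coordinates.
7b₁ - 7b₂ - 6b₄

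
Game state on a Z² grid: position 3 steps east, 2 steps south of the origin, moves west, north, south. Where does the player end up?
(2, -2)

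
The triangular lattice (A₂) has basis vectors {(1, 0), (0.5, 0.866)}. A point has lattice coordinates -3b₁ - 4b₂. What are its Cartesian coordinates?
(-5, -3.464)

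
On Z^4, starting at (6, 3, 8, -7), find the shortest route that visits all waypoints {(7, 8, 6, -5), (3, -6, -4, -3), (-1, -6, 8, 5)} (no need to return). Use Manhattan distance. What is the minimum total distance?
64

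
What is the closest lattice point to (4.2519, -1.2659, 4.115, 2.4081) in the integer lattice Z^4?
(4, -1, 4, 2)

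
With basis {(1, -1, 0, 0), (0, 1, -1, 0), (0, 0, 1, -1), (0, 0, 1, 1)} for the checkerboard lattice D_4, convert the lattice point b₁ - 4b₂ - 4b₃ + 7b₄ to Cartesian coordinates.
(1, -5, 7, 11)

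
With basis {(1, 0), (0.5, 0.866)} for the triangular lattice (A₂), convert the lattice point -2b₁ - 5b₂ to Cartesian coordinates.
(-4.5, -4.33)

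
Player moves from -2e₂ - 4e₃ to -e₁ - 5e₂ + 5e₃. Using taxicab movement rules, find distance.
13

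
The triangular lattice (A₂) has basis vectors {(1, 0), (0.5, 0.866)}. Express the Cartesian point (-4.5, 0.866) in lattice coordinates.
-5b₁ + b₂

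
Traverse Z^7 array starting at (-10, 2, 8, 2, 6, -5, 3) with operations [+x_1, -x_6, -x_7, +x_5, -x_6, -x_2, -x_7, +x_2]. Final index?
(-9, 2, 8, 2, 7, -7, 1)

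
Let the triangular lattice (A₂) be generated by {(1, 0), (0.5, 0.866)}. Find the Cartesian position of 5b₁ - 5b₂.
(2.5, -4.33)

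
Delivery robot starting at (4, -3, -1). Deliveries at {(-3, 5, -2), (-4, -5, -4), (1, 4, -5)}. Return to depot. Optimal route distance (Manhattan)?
48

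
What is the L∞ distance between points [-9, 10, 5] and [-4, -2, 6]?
12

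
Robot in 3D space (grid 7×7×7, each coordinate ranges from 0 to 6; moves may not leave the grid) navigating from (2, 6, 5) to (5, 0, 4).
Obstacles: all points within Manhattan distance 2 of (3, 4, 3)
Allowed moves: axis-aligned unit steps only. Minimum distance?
10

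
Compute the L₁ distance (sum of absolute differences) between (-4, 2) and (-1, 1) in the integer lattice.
4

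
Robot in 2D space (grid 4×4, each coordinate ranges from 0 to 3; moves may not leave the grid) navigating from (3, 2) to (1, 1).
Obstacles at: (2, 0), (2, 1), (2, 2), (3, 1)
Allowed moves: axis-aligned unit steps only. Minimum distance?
5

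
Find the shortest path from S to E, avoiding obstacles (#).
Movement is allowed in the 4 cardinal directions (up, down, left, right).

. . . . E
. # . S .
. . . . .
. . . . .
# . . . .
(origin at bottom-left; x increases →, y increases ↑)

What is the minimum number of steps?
2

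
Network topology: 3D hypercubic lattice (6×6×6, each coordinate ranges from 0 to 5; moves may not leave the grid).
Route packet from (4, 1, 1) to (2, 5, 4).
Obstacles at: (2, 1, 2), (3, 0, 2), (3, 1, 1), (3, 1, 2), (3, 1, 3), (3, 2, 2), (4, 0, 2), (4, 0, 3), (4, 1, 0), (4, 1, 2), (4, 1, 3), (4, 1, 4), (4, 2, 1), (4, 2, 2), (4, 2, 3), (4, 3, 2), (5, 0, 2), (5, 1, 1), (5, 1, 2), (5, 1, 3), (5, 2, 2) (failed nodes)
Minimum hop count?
11
(one shortest path: (4, 1, 1) → (4, 0, 1) → (3, 0, 1) → (2, 0, 1) → (2, 1, 1) → (2, 2, 1) → (2, 3, 1) → (2, 4, 1) → (2, 5, 1) → (2, 5, 2) → (2, 5, 3) → (2, 5, 4))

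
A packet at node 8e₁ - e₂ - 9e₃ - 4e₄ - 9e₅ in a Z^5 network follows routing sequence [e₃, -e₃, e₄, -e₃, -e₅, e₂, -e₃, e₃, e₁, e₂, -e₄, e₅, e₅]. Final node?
(9, 1, -10, -4, -8)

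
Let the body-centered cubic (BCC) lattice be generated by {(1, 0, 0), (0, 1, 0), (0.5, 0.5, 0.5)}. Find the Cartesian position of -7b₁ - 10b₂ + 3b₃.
(-5.5, -8.5, 1.5)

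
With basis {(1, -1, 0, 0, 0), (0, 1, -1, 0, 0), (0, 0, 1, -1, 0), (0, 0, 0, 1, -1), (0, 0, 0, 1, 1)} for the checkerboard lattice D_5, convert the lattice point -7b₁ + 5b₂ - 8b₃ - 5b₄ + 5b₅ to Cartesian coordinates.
(-7, 12, -13, 8, 10)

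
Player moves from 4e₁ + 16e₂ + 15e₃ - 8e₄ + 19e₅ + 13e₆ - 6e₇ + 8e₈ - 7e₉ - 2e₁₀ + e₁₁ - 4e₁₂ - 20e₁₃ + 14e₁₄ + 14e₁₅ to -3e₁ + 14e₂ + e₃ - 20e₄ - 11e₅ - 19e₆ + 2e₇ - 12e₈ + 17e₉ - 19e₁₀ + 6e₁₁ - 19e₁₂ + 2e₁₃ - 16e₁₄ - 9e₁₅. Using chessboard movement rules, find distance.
32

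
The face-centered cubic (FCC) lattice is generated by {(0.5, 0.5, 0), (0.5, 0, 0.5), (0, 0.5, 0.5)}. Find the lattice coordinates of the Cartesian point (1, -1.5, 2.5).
-3b₁ + 5b₂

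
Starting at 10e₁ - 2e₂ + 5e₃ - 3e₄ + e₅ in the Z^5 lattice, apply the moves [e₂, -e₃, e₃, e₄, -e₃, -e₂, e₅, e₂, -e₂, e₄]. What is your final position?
(10, -2, 4, -1, 2)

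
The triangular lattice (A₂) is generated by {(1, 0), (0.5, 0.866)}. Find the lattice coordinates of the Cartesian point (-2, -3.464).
-4b₂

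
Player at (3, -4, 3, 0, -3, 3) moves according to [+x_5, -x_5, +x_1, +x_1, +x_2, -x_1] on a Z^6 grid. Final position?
(4, -3, 3, 0, -3, 3)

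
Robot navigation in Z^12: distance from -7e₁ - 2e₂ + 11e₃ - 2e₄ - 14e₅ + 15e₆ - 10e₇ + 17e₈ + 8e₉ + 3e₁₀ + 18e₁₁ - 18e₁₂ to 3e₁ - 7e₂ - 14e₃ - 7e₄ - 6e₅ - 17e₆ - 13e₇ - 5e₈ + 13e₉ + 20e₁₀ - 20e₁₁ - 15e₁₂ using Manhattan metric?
173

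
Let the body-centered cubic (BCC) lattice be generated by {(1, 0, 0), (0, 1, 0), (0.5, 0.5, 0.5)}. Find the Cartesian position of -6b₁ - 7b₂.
(-6, -7, 0)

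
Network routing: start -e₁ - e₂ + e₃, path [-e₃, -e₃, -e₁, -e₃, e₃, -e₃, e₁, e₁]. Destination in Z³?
(0, -1, -2)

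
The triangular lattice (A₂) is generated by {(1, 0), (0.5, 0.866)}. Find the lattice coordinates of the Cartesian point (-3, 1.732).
-4b₁ + 2b₂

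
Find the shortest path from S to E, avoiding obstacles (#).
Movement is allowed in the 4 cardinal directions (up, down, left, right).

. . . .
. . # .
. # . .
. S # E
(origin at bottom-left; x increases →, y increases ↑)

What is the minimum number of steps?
10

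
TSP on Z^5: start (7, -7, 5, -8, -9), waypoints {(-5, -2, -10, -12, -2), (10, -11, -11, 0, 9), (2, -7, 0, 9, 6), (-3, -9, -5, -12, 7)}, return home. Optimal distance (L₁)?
178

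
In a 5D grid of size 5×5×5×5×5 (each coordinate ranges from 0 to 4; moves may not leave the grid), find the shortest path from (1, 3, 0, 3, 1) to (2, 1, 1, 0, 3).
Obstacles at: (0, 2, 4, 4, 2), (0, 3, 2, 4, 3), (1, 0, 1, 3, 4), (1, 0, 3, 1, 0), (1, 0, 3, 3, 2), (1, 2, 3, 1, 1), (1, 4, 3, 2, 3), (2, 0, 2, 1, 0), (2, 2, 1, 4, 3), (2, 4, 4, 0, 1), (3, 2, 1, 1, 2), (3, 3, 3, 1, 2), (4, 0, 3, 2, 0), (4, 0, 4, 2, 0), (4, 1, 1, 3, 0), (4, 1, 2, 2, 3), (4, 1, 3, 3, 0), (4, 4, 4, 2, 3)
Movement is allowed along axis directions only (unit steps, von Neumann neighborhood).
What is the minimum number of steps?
9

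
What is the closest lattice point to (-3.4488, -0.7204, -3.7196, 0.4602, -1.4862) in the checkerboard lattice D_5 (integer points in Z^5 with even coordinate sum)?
(-3, -1, -4, 0, -2)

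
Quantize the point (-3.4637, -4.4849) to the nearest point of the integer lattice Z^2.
(-3, -4)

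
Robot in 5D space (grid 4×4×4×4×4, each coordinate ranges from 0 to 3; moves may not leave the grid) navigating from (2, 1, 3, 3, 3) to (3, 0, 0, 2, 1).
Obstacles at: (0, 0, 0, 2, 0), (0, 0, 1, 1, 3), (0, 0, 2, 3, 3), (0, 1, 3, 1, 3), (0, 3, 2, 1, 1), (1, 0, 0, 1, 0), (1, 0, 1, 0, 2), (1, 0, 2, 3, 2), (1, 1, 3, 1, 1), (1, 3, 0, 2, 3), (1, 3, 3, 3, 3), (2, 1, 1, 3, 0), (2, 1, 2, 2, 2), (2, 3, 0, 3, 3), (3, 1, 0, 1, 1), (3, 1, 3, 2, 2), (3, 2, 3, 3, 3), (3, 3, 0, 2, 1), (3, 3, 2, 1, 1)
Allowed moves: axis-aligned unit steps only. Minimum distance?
8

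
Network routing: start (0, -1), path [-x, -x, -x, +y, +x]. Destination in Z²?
(-2, 0)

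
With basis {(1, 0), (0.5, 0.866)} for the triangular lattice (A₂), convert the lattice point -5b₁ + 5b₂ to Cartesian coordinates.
(-2.5, 4.33)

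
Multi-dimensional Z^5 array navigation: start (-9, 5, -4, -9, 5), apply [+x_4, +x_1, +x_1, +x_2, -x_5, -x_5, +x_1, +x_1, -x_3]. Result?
(-5, 6, -5, -8, 3)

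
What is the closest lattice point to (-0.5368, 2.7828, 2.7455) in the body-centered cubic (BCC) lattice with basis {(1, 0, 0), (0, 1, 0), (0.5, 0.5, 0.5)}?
(-0.5, 2.5, 2.5)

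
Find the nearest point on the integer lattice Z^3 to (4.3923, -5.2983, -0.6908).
(4, -5, -1)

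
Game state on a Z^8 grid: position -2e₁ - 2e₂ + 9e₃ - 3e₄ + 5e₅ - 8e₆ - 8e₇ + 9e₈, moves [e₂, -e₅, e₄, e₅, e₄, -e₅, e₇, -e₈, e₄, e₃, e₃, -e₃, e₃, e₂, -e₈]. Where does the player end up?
(-2, 0, 11, 0, 4, -8, -7, 7)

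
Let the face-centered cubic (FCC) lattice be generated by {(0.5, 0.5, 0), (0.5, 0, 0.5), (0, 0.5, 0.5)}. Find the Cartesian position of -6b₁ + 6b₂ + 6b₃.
(0, 0, 6)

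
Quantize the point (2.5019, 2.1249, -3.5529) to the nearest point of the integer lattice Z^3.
(3, 2, -4)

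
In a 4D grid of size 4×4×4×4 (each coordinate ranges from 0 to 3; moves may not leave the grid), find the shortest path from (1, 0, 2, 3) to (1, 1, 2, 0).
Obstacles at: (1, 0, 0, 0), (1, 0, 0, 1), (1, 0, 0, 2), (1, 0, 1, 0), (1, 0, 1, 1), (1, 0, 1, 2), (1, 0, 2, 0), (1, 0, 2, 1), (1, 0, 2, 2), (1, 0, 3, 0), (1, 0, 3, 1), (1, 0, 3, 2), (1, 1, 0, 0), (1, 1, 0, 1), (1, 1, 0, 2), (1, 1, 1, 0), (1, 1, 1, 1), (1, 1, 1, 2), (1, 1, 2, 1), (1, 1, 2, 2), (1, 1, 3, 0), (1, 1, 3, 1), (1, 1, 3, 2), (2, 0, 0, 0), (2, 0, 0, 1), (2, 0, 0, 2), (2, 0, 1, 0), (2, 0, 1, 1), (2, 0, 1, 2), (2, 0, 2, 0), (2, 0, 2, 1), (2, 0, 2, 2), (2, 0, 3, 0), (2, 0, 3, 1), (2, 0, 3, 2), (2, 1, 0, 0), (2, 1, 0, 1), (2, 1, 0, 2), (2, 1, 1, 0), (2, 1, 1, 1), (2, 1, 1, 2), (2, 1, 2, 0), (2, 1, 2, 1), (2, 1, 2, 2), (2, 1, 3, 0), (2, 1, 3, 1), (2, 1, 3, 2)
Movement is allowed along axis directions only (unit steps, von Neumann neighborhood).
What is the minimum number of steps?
6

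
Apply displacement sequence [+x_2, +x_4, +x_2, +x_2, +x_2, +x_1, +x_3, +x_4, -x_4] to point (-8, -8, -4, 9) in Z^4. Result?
(-7, -4, -3, 10)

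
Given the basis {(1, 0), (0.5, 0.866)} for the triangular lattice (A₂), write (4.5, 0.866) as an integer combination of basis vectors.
4b₁ + b₂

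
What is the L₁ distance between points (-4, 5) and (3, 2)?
10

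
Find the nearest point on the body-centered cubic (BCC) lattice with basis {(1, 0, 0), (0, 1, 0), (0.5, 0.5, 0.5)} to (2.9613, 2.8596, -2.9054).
(3, 3, -3)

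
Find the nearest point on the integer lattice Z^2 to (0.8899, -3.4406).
(1, -3)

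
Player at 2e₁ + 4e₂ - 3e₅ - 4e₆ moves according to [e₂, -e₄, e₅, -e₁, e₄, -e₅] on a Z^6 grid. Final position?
(1, 5, 0, 0, -3, -4)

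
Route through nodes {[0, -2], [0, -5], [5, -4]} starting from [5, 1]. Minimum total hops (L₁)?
14
(one optimal route: (5, 1) → (5, -4) → (0, -5) → (0, -2))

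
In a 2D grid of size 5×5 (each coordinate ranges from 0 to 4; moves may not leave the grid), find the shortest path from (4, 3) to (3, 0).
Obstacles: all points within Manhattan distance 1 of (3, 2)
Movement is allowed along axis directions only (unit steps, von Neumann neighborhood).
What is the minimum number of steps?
10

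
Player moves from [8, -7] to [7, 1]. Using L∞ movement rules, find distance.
8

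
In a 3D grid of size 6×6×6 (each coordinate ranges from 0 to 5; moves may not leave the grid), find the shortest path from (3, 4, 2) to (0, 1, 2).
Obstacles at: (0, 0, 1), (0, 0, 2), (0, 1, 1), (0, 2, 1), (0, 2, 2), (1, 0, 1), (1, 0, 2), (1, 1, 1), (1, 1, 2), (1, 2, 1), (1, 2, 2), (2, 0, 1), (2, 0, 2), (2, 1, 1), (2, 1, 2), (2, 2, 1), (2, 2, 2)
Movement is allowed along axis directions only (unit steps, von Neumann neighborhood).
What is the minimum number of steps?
8
(one shortest path: (3, 4, 2) → (2, 4, 2) → (1, 4, 2) → (0, 4, 2) → (0, 3, 2) → (0, 3, 3) → (0, 2, 3) → (0, 1, 3) → (0, 1, 2))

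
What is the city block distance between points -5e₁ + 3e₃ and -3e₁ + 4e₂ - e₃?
10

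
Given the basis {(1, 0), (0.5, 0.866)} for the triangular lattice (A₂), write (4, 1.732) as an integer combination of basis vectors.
3b₁ + 2b₂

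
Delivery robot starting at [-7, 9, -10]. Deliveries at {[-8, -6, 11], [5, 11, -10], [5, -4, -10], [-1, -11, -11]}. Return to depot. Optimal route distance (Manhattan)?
114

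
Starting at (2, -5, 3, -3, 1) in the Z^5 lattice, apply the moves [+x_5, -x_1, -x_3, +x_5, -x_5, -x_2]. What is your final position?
(1, -6, 2, -3, 2)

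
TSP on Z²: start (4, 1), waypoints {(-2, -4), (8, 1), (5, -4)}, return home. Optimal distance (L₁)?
30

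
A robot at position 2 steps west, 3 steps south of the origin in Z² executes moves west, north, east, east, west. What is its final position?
(-2, -2)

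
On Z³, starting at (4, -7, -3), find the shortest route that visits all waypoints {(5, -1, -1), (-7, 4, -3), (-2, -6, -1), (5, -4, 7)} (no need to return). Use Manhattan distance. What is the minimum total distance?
54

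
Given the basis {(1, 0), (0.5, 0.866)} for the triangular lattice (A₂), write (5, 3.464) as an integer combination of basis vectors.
3b₁ + 4b₂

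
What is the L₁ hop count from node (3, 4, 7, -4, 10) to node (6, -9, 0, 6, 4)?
39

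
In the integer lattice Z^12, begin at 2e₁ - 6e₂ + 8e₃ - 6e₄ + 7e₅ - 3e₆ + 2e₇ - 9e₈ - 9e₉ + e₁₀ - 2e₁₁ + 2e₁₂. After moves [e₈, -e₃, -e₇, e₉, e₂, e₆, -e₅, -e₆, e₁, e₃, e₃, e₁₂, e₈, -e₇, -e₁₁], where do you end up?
(3, -5, 9, -6, 6, -3, 0, -7, -8, 1, -3, 3)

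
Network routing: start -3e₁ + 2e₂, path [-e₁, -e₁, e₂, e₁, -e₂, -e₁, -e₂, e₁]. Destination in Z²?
(-4, 1)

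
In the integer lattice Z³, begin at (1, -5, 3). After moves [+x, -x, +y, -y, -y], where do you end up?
(1, -6, 3)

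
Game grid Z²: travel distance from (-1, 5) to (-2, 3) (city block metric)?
3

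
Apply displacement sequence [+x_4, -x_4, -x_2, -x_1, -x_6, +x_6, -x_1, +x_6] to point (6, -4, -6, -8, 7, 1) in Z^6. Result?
(4, -5, -6, -8, 7, 2)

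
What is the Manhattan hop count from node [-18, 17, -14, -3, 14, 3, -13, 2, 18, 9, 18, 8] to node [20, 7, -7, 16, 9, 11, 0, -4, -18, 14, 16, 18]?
159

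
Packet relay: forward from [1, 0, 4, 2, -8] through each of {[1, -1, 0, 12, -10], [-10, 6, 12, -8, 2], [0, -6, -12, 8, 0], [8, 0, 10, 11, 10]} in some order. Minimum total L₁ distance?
151
(one optimal route: (1, 0, 4, 2, -8) → (1, -1, 0, 12, -10) → (0, -6, -12, 8, 0) → (8, 0, 10, 11, 10) → (-10, 6, 12, -8, 2))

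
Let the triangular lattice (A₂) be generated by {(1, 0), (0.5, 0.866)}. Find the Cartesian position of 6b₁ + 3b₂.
(7.5, 2.598)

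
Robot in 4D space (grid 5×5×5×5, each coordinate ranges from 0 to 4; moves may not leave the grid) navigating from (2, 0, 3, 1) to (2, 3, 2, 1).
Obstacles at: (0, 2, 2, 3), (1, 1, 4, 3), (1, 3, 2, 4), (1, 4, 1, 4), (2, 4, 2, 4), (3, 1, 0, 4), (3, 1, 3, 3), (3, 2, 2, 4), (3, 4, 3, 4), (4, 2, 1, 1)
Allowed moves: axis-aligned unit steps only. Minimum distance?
4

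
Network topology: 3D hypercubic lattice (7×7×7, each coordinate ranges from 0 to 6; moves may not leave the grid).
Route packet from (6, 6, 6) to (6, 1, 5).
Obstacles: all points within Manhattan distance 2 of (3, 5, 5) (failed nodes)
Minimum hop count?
6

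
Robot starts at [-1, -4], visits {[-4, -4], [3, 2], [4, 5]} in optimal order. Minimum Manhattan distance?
20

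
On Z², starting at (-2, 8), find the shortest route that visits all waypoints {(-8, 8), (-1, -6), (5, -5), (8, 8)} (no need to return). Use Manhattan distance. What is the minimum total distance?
45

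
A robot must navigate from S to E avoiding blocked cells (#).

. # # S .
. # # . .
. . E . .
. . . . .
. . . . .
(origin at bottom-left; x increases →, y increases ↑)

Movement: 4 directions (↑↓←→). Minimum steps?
3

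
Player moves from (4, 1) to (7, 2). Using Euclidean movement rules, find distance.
3.16228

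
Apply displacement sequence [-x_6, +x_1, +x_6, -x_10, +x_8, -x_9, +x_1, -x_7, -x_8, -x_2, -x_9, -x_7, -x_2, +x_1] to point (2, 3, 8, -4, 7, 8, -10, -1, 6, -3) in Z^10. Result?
(5, 1, 8, -4, 7, 8, -12, -1, 4, -4)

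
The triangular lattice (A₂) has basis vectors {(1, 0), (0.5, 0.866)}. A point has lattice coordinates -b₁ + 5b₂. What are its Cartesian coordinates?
(1.5, 4.33)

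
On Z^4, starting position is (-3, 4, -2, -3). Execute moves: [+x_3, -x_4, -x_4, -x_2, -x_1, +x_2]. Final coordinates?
(-4, 4, -1, -5)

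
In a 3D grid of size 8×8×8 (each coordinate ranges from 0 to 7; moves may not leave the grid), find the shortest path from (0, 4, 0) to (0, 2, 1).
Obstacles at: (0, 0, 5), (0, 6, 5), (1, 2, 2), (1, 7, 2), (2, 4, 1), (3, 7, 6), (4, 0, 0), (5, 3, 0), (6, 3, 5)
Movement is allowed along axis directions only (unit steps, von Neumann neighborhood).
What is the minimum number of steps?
3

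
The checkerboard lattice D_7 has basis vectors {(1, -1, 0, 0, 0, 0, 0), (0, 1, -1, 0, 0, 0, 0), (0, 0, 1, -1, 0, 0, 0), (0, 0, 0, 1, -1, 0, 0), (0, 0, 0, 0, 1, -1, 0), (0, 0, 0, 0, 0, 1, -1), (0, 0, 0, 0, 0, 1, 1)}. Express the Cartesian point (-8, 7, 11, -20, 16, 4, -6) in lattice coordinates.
-8b₁ - b₂ + 10b₃ - 10b₄ + 6b₅ + 8b₆ + 2b₇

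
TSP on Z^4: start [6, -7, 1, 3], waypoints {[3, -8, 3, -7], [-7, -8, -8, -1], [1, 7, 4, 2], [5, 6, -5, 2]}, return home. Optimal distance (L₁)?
112
(one optimal route: (6, -7, 1, 3) → (3, -8, 3, -7) → (-7, -8, -8, -1) → (5, 6, -5, 2) → (1, 7, 4, 2) → (6, -7, 1, 3))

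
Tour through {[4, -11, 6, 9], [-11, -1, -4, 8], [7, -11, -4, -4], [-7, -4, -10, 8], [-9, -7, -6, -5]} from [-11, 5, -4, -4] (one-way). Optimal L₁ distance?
102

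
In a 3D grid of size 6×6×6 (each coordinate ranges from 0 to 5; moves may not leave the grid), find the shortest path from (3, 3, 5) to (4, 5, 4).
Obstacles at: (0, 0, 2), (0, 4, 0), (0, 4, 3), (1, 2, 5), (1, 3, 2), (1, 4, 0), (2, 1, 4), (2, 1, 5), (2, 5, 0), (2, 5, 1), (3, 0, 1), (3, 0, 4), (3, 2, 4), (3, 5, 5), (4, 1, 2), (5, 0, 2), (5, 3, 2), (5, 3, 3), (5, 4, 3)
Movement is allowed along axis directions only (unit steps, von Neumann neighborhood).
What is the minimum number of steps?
4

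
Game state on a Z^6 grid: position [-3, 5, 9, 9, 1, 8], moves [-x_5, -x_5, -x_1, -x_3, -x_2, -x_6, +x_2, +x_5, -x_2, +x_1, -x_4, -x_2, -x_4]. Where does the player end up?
(-3, 3, 8, 7, 0, 7)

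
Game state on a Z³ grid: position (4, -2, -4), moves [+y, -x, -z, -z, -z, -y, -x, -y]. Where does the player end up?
(2, -3, -7)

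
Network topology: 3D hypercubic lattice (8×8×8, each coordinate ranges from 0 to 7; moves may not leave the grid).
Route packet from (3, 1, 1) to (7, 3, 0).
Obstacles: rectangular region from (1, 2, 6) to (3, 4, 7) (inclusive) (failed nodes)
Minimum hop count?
7
(one shortest path: (3, 1, 1) → (4, 1, 1) → (5, 1, 1) → (6, 1, 1) → (7, 1, 1) → (7, 2, 1) → (7, 3, 1) → (7, 3, 0))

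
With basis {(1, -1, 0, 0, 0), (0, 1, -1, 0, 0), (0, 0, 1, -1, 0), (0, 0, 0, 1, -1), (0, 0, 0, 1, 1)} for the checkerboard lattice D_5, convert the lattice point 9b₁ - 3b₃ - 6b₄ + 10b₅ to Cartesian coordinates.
(9, -9, -3, 7, 16)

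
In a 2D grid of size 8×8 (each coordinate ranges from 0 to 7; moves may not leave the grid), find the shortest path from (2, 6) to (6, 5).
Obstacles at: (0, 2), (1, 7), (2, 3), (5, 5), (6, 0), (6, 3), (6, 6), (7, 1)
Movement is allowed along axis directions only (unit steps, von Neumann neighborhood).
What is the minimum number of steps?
7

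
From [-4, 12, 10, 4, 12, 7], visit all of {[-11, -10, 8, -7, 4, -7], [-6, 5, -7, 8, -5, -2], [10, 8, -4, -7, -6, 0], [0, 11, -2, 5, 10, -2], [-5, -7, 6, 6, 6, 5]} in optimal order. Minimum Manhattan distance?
198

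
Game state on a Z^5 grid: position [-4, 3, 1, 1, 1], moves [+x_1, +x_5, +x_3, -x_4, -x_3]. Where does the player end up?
(-3, 3, 1, 0, 2)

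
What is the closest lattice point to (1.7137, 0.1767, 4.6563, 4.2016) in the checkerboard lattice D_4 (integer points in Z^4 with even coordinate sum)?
(2, 0, 4, 4)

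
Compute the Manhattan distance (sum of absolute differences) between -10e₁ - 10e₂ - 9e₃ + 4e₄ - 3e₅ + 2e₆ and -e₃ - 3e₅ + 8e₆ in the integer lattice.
38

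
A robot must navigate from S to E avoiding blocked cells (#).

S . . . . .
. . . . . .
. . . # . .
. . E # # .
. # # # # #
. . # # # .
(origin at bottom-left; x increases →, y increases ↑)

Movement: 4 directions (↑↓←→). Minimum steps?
5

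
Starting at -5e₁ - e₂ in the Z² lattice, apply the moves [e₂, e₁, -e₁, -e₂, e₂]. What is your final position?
(-5, 0)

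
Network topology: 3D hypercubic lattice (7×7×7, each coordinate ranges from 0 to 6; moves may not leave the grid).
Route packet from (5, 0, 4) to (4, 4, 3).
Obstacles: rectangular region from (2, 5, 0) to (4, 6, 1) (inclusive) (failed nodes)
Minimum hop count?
6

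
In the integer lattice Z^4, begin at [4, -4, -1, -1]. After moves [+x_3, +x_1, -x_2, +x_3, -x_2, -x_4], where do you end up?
(5, -6, 1, -2)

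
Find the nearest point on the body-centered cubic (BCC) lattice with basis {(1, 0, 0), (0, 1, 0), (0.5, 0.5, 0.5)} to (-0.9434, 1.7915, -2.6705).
(-1, 2, -3)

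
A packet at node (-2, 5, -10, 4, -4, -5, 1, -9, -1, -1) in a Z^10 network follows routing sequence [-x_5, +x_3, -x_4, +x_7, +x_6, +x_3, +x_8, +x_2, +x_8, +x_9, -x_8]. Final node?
(-2, 6, -8, 3, -5, -4, 2, -8, 0, -1)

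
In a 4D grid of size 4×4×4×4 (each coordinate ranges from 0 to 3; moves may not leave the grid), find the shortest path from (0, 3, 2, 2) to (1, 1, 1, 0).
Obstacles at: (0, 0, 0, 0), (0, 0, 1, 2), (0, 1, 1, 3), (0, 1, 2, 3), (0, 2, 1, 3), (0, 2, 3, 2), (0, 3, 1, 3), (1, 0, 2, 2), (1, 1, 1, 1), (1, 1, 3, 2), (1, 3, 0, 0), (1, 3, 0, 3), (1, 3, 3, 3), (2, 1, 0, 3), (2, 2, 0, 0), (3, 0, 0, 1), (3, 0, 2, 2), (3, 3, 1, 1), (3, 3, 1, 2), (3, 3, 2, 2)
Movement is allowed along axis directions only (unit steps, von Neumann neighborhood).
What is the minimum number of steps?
6
(one shortest path: (0, 3, 2, 2) → (1, 3, 2, 2) → (1, 2, 2, 2) → (1, 1, 2, 2) → (1, 1, 2, 1) → (1, 1, 2, 0) → (1, 1, 1, 0))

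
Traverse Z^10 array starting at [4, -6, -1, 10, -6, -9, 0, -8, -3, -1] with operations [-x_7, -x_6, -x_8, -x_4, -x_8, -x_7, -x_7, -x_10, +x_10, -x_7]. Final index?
(4, -6, -1, 9, -6, -10, -4, -10, -3, -1)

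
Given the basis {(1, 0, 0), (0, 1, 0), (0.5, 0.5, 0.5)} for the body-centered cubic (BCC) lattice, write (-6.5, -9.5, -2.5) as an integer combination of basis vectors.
-4b₁ - 7b₂ - 5b₃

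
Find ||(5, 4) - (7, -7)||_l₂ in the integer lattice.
11.1803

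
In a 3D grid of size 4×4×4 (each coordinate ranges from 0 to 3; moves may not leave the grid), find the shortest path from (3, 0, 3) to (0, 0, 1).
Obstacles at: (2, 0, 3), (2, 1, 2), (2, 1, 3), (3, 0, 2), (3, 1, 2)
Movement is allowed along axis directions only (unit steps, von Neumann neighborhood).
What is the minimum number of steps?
9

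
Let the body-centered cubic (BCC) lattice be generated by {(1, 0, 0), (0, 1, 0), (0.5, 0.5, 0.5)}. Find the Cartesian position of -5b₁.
(-5, 0, 0)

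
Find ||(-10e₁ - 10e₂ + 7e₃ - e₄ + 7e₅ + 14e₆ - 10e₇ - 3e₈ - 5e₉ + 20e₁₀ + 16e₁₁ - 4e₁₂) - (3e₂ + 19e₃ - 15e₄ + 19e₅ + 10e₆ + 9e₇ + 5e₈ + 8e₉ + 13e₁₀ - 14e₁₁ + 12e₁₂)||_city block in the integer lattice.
158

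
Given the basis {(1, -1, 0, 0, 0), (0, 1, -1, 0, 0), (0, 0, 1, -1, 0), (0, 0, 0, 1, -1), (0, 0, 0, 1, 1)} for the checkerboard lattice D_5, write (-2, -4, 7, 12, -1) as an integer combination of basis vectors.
-2b₁ - 6b₂ + b₃ + 7b₄ + 6b₅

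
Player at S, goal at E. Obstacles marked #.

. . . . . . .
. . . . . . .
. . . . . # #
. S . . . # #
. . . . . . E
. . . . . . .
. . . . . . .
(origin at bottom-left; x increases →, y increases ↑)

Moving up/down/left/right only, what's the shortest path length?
6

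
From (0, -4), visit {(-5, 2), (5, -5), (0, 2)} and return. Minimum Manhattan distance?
34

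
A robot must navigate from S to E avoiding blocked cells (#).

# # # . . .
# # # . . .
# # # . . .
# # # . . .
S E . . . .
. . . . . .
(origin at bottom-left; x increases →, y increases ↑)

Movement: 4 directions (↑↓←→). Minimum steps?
1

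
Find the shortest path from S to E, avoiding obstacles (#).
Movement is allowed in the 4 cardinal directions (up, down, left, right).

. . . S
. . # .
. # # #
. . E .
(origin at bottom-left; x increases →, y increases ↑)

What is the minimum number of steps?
8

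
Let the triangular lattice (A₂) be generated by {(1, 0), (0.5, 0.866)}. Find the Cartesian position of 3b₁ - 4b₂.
(1, -3.464)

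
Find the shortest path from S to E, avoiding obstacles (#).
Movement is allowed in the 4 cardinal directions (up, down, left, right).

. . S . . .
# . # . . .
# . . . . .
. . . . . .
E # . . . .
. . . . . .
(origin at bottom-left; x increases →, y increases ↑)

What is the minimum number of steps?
6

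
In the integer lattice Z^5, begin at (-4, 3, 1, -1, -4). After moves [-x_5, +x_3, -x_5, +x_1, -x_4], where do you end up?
(-3, 3, 2, -2, -6)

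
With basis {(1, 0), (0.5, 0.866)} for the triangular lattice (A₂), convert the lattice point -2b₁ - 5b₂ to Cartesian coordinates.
(-4.5, -4.33)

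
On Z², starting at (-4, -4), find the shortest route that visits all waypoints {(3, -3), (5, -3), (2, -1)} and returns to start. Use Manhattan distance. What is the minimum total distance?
24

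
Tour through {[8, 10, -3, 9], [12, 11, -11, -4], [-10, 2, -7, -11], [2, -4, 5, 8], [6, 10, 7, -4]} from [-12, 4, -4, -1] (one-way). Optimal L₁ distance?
138
(one optimal route: (-12, 4, -4, -1) → (-10, 2, -7, -11) → (12, 11, -11, -4) → (6, 10, 7, -4) → (8, 10, -3, 9) → (2, -4, 5, 8))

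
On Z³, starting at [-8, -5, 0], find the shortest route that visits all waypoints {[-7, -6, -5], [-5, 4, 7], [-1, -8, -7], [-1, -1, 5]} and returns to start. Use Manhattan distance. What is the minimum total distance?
66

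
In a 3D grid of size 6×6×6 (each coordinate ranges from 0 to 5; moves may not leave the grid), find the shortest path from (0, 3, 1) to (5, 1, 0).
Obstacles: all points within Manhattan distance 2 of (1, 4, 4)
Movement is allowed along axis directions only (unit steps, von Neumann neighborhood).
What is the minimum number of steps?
8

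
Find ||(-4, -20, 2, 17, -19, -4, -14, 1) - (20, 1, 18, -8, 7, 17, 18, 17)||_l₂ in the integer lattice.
65.5362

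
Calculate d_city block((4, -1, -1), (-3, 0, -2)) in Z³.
9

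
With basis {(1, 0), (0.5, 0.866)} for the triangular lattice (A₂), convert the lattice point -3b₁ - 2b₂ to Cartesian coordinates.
(-4, -1.732)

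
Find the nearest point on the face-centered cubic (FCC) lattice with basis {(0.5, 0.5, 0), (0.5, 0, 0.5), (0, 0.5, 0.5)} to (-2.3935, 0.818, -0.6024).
(-2.5, 1, -0.5)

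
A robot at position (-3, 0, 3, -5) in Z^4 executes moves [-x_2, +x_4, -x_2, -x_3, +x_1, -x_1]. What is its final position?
(-3, -2, 2, -4)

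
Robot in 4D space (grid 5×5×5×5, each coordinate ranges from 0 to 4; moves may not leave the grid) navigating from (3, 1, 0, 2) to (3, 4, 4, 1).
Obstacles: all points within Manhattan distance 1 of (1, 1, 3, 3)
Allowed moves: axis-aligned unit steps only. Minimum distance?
8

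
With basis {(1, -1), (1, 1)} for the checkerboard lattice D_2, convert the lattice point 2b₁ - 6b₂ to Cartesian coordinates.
(-4, -8)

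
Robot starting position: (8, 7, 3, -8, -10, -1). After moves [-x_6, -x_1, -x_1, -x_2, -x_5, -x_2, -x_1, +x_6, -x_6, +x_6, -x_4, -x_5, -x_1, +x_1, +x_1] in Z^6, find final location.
(6, 5, 3, -9, -12, -1)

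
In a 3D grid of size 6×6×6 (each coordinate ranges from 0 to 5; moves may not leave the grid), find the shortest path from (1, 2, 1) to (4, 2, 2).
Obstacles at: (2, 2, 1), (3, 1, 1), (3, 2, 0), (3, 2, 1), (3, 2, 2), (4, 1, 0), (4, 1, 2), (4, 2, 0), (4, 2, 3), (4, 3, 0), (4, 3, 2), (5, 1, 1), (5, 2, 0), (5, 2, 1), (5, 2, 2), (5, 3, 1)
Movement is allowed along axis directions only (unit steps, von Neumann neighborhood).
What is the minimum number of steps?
6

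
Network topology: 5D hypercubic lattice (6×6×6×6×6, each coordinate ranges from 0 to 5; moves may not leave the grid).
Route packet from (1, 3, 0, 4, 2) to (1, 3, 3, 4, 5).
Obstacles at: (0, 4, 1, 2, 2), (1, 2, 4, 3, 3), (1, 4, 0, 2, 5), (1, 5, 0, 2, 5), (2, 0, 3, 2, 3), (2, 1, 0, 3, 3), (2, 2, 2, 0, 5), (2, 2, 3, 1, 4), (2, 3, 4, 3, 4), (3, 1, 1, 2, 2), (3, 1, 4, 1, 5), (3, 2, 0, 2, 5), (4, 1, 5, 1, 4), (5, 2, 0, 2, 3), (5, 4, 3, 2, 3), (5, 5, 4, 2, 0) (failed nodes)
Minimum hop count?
6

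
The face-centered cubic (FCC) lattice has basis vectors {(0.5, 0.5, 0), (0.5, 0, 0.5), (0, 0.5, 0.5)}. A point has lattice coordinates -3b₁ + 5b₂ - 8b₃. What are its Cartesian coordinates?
(1, -5.5, -1.5)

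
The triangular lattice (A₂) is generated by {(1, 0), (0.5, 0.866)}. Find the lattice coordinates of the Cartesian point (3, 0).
3b₁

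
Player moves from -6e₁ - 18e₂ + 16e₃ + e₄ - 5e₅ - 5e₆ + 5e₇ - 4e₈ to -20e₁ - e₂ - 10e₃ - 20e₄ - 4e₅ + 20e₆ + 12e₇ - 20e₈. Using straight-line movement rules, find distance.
50.3289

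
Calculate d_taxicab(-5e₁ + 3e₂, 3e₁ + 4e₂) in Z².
9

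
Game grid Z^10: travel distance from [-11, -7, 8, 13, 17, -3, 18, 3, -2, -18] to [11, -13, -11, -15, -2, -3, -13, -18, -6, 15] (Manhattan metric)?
183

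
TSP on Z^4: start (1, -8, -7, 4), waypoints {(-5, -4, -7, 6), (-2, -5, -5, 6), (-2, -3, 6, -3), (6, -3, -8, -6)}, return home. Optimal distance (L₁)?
86
(one optimal route: (1, -8, -7, 4) → (-5, -4, -7, 6) → (-2, -5, -5, 6) → (-2, -3, 6, -3) → (6, -3, -8, -6) → (1, -8, -7, 4))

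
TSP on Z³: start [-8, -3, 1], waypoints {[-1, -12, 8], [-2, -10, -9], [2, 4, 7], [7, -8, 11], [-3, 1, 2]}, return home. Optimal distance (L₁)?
102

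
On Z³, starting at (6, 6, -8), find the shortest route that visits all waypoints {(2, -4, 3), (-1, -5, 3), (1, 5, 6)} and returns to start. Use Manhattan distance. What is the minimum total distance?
64
(one optimal route: (6, 6, -8) → (2, -4, 3) → (-1, -5, 3) → (1, 5, 6) → (6, 6, -8))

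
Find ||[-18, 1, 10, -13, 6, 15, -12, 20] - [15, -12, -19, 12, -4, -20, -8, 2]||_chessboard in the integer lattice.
35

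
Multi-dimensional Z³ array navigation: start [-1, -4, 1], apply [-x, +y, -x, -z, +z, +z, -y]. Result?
(-3, -4, 2)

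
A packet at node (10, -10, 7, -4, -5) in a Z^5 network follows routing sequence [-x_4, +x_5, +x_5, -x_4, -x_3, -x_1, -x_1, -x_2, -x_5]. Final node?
(8, -11, 6, -6, -4)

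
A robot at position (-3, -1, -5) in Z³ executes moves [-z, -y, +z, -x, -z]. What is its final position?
(-4, -2, -6)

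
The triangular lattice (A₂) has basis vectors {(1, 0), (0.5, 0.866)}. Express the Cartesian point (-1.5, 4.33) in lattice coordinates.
-4b₁ + 5b₂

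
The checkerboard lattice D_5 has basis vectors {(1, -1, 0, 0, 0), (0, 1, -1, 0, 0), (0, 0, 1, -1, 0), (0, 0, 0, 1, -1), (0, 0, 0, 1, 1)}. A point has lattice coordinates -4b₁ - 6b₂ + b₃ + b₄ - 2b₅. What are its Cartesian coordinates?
(-4, -2, 7, -2, -3)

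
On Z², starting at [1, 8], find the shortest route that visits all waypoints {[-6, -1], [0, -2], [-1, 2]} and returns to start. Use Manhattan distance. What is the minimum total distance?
34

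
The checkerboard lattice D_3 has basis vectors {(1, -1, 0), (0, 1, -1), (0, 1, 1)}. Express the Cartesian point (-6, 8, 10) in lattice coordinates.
-6b₁ - 4b₂ + 6b₃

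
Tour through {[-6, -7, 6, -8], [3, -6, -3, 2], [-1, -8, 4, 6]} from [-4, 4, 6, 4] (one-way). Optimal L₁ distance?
64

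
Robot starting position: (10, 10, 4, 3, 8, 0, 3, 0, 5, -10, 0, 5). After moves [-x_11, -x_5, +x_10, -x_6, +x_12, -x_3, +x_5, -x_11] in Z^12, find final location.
(10, 10, 3, 3, 8, -1, 3, 0, 5, -9, -2, 6)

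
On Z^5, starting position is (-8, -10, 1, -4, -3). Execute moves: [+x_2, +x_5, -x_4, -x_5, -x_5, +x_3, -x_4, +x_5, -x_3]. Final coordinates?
(-8, -9, 1, -6, -3)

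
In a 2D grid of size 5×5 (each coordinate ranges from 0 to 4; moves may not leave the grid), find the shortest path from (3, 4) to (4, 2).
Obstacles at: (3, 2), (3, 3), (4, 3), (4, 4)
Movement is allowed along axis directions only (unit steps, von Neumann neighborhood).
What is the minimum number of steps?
7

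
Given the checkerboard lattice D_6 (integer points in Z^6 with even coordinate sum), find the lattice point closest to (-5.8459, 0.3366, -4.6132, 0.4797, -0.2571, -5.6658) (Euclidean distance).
(-6, 0, -5, 1, 0, -6)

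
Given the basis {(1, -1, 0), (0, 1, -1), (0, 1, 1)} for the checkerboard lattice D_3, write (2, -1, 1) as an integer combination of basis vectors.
2b₁ + b₃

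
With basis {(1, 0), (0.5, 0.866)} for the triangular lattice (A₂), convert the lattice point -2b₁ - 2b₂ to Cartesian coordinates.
(-3, -1.732)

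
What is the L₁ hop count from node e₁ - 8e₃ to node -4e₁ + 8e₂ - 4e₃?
17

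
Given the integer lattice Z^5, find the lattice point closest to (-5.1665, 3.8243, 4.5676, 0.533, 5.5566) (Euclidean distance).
(-5, 4, 5, 1, 6)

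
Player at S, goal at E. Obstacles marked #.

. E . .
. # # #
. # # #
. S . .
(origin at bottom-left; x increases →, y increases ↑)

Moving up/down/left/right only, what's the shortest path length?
5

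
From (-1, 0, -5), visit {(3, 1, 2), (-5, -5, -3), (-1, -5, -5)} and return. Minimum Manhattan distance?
42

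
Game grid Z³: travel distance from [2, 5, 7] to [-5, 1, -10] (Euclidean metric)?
18.8149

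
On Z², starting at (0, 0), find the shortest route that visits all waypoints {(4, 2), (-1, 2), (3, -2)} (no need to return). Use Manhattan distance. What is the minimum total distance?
13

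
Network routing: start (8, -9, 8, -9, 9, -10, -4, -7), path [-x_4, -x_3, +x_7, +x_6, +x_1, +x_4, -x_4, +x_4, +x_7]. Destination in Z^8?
(9, -9, 7, -9, 9, -9, -2, -7)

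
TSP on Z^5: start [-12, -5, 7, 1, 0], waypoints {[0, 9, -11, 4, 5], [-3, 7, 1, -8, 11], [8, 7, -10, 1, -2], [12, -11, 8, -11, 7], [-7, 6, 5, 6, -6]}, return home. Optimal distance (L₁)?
222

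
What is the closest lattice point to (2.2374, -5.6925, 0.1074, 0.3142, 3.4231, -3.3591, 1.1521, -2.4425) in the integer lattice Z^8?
(2, -6, 0, 0, 3, -3, 1, -2)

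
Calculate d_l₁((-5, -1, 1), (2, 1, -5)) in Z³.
15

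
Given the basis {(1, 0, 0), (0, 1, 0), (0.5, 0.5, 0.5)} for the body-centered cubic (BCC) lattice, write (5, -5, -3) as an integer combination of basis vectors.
8b₁ - 2b₂ - 6b₃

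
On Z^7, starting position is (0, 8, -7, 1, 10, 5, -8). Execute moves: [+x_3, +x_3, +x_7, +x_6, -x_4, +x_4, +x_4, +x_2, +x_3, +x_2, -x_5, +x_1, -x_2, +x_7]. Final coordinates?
(1, 9, -4, 2, 9, 6, -6)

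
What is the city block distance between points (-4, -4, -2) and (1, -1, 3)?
13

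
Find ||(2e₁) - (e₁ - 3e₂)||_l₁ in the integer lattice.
4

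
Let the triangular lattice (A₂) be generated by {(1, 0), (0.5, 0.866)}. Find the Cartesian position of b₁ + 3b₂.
(2.5, 2.598)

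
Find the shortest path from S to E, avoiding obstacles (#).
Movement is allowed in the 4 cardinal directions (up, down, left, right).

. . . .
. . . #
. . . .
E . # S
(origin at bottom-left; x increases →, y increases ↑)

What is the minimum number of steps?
5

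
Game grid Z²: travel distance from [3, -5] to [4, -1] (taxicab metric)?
5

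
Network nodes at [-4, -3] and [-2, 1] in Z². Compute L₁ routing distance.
6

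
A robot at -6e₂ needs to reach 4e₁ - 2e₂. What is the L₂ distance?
5.65685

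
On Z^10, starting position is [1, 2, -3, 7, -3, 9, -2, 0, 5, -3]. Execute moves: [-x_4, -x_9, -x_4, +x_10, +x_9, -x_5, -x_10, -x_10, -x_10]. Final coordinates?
(1, 2, -3, 5, -4, 9, -2, 0, 5, -5)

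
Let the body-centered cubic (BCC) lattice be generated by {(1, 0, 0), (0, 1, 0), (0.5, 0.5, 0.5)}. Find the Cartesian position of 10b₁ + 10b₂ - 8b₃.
(6, 6, -4)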